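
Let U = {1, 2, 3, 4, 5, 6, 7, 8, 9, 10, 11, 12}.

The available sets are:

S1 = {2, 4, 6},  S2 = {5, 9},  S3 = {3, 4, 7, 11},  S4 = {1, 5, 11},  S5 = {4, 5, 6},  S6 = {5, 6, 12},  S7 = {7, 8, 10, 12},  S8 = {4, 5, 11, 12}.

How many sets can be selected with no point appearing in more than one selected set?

S1, S4, S7 are pairwise disjoint (S1={2,4,6}; S4={1,5,11}; S7={7,8,10,12}).
Every remaining set overlaps one of these, and no 4 of the listed sets are pairwise disjoint, so 3 is the maximum.

3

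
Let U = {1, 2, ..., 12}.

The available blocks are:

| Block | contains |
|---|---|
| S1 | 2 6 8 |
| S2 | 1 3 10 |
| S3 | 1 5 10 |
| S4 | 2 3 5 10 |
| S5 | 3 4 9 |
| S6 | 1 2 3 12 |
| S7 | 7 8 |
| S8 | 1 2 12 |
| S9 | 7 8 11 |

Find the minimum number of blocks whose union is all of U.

5

S1, S4, S5, S8, and S9 cover everything between them: the union {1, 2, 3, 4, 5, 6, 7, 8, 9, 10, 11, 12} is all of U.
No 4 of the 9 blocks cover everything (all 126 combinations miss at least one item), so 5 is optimal.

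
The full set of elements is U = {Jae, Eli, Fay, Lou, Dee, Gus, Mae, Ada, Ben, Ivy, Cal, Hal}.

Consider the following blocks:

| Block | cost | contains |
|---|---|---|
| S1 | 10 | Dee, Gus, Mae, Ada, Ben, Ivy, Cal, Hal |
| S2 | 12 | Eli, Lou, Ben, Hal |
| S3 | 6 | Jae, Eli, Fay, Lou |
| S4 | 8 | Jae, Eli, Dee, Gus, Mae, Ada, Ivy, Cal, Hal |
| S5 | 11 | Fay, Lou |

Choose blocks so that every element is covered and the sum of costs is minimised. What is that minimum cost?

16

S1, S3 together cover every element (S1 ∪ S3 = {Jae, Eli, Fay, Lou, Dee, Gus, Mae, Ada, Ben, Ivy, Cal, Hal}); total cost 10 + 6 = 16.
The greedy pick S4, S3, S1 costs 24; no covering selection beats 16.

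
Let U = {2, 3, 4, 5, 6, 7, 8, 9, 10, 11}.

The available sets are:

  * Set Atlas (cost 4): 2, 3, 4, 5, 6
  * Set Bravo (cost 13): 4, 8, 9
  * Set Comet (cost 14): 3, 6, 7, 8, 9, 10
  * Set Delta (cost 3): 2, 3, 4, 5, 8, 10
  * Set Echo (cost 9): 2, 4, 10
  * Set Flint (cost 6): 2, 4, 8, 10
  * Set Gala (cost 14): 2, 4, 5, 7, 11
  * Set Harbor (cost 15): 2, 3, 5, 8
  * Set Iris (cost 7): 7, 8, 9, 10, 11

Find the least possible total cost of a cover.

Atlas, Iris together cover every item (Atlas ∪ Iris = {2, 3, 4, 5, 6, 7, 8, 9, 10, 11}); total cost 4 + 7 = 11.
The greedy pick Delta, Iris, Atlas costs 14; no covering selection beats 11.

11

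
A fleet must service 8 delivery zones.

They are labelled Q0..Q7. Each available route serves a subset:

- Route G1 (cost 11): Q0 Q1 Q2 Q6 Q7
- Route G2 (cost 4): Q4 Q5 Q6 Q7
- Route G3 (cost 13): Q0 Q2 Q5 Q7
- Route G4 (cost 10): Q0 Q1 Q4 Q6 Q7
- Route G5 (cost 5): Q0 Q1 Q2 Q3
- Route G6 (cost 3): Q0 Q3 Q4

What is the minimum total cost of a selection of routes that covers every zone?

G2, G5 together cover every zone (G2 ∪ G5 = {Q0, Q1, Q2, Q3, Q4, Q5, Q6, Q7}); total cost 4 + 5 = 9.
No covering selection has total cost below 9.

9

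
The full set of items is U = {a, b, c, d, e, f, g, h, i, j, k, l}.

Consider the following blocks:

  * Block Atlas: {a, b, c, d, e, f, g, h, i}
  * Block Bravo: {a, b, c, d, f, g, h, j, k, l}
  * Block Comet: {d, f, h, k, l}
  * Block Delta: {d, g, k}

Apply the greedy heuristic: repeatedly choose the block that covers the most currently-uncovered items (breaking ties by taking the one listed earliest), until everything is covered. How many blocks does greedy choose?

Greedy: pick Bravo (covers 10 new) → pick Atlas (covers 2 new). Total picks: 2.

2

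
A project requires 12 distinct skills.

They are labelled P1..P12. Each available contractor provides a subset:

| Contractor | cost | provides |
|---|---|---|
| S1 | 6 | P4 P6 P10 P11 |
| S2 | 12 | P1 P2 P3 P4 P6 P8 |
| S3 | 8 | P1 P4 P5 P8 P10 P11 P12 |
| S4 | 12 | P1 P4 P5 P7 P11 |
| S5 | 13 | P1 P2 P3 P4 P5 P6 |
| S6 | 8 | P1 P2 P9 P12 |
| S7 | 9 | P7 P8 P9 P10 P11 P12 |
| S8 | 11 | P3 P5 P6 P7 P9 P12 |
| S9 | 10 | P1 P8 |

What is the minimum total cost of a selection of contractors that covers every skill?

S5, S7 together cover every skill (S5 ∪ S7 = {P1, P2, P3, P4, P5, P6, P7, P8, P9, P10, P11, P12}); total cost 13 + 9 = 22.
The greedy pick S3, S8, S6 costs 27; no covering selection beats 22.

22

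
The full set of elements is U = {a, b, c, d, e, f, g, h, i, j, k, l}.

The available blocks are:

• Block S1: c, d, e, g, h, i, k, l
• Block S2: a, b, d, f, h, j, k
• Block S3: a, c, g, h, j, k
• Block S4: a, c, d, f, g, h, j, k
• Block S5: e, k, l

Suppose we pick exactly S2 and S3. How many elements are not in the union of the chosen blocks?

3

Union of S2, S3 = {a, b, c, d, f, g, h, j, k}.
Not covered: e, i, l — 3 elements.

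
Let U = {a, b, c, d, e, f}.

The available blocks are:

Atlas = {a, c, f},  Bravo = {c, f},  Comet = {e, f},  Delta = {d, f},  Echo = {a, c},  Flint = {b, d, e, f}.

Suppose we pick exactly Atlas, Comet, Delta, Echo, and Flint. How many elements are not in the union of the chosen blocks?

0

Union of Atlas, Comet, Delta, Echo, Flint = {a, b, c, d, e, f} — that's every element, so 0 are uncovered.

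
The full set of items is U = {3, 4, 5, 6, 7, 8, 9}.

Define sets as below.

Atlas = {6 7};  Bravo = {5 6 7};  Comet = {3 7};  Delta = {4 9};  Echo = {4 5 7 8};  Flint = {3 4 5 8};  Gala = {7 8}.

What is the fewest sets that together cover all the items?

3

Bravo and Delta and Flint together: Bravo ∪ Delta ∪ Flint = {3, 4, 5, 6, 7, 8, 9} — every item is covered.
Only Delta contains 9, so Delta is forced; the remaining 5 items need at least 2 more sets (each remaining set adds at most 3) — so at least 3 sets are needed, and 3 is optimal.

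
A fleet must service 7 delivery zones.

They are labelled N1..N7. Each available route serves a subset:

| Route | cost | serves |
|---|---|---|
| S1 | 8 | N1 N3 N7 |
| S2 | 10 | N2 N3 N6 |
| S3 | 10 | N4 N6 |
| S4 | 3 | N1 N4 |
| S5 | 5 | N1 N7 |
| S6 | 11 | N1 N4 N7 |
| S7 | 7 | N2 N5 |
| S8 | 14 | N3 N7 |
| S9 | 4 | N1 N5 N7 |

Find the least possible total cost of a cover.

S2, S4, S9 together cover every zone (S2 ∪ S4 ∪ S9 = {N1, N2, N3, N4, N5, N6, N7}); total cost 10 + 3 + 4 = 17.
No covering selection has total cost below 17.

17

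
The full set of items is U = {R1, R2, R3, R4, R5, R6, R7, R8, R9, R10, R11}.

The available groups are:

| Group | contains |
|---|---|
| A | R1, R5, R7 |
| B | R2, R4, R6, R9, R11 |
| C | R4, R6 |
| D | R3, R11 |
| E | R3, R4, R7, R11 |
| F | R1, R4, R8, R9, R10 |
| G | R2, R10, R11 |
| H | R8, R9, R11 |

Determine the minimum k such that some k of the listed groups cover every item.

A, B, D, and F cover everything between them: the union {R1, R2, R3, R4, R5, R6, R7, R8, R9, R10, R11} is all of U.
No 3 of the 8 groups cover everything (all 56 combinations miss at least one item), so 4 is optimal.

4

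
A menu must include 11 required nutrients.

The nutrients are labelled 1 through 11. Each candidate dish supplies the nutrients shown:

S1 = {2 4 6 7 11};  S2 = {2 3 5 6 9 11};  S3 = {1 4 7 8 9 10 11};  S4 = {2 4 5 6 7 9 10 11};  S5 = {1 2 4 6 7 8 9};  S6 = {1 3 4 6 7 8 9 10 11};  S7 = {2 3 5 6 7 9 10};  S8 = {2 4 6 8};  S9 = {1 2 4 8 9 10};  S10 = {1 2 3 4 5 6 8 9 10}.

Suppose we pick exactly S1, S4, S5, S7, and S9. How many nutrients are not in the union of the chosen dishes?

Union of S1, S4, S5, S7, S9 = {1, 2, 3, 4, 5, 6, 7, 8, 9, 10, 11} — that's every nutrient, so 0 are uncovered.

0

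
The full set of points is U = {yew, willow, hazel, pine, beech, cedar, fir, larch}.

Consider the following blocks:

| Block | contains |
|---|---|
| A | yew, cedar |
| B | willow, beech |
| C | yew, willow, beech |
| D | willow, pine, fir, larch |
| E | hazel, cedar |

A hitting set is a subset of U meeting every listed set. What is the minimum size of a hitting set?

The 2 points {willow, cedar} hit every block.
The blocks A, D are pairwise disjoint, so any hitting set needs a separate point for each — at least 2. Hence 2 is optimal.

2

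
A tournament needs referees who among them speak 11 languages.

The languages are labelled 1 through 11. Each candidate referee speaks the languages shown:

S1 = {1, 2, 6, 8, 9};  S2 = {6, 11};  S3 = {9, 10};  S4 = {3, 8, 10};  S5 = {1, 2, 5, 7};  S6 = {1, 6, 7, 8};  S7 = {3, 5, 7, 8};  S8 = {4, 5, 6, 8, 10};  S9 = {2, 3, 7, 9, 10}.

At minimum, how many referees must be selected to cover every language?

4

Take {S2, S6, S8, S9}. Their union is {1, 2, 3, 4, 5, 6, 7, 8, 9, 10, 11}, which is all 11 languages.
No 3 of the 9 referees cover everything (all 84 combinations miss at least one language), so 4 is optimal.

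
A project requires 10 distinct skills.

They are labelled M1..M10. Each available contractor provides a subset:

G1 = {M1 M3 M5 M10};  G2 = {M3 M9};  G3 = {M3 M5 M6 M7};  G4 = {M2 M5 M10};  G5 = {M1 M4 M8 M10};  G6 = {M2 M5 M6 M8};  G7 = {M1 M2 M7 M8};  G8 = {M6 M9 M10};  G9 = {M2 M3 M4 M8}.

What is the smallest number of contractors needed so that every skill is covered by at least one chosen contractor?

4

G2 and G3 and G5 and G6 together: G2 ∪ G3 ∪ G5 ∪ G6 = {M1, M2, M3, M4, M5, M6, M7, M8, M9, M10} — every skill is covered.
No 3 of the 9 contractors cover everything (all 84 combinations miss at least one skill), so 4 is optimal.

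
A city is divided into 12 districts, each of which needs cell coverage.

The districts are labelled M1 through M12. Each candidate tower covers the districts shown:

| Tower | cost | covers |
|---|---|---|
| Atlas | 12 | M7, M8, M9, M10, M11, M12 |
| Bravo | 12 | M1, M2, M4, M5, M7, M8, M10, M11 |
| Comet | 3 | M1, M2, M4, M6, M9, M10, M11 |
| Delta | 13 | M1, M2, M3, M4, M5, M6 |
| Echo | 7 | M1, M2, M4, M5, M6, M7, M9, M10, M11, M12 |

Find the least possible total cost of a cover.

25

Atlas, Delta together cover every district (Atlas ∪ Delta = {M1, M2, M3, M4, M5, M6, M7, M8, M9, M10, M11, M12}); total cost 12 + 13 = 25.
The greedy pick Comet, Echo, Atlas, Delta costs 35; no covering selection beats 25.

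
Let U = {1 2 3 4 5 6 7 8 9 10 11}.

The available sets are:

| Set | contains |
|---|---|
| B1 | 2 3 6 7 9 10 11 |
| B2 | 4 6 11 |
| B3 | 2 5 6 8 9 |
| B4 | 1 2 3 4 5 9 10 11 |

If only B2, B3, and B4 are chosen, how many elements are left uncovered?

1

Union of B2, B3, B4 = {1, 2, 3, 4, 5, 6, 8, 9, 10, 11}.
Not covered: 7 — 1 element.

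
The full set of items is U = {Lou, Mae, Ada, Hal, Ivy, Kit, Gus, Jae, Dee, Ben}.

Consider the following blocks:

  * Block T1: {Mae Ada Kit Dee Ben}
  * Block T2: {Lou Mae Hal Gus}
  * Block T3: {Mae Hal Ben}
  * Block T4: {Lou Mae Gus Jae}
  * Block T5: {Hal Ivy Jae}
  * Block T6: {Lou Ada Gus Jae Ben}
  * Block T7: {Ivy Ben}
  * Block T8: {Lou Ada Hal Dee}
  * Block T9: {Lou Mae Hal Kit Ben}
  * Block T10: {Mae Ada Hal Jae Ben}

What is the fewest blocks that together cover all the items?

T1 and T4 and T5 together: T1 ∪ T4 ∪ T5 = {Lou, Mae, Ada, Hal, Ivy, Kit, Gus, Jae, Dee, Ben} — every item is covered.
No 2 of the 10 blocks cover everything (all 45 combinations miss at least one item), so 3 is optimal.

3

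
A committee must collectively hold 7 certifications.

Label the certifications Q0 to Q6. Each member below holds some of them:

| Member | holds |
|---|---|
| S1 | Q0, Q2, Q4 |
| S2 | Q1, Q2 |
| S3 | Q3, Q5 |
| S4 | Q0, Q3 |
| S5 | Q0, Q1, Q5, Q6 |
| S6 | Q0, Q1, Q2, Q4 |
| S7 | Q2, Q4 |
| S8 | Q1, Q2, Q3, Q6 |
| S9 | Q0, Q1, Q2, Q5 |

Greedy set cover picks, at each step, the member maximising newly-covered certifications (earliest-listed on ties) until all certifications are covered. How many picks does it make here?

3

Greedy: pick S5 (covers 4 new) → pick S1 (covers 2 new) → pick S3 (covers 1 new). Total picks: 3.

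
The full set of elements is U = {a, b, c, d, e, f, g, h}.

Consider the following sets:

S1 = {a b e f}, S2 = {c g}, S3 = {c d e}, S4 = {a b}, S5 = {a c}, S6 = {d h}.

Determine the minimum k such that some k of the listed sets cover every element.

3

Take {S1, S2, S6}. Their union is {a, b, c, d, e, f, g, h}, which is all 8 elements.
Only S1 contains f, so S1 is forced; the remaining 4 elements need at least 2 more sets (each remaining set adds at most 2) — so at least 3 sets are needed, and 3 is optimal.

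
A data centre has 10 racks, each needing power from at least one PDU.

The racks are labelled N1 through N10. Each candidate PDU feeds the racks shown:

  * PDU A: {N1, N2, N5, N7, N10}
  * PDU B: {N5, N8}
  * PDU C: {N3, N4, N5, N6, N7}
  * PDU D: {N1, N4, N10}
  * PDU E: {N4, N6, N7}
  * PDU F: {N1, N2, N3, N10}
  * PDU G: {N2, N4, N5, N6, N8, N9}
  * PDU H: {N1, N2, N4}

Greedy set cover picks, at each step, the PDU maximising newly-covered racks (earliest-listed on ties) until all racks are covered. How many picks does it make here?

Greedy: pick G (covers 6 new) → pick A (covers 3 new) → pick C (covers 1 new). Total picks: 3.

3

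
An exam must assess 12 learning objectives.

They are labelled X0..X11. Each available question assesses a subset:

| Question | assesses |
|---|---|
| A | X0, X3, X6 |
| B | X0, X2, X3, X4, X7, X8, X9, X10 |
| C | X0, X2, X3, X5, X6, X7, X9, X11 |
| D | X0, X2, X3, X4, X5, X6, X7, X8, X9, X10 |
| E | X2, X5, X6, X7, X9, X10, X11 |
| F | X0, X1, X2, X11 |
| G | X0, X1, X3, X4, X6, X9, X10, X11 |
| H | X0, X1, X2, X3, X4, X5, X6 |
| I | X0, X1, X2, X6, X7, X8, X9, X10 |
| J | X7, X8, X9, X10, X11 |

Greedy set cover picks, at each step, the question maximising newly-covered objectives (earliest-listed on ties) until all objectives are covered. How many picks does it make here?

Greedy: pick D (covers 10 new) → pick F (covers 2 new). Total picks: 2.

2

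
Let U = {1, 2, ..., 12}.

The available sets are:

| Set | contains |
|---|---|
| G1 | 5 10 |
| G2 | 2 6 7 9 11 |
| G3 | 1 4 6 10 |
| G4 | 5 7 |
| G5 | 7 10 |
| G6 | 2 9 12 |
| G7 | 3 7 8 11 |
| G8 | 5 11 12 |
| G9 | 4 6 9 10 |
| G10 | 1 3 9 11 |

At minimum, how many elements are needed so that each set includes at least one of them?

Take H = {5, 8, 9, 10}. Each listed set contains at least one of these, so H is a hitting set of size 4.
No choice of 3 elements meets every set, so 4 is the minimum.

4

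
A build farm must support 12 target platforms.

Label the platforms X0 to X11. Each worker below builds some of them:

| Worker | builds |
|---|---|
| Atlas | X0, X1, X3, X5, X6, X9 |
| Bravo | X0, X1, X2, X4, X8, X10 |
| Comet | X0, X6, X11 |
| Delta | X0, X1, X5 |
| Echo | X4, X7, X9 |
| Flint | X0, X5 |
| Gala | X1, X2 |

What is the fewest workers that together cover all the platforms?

4

Atlas and Bravo and Comet and Echo together: Atlas ∪ Bravo ∪ Comet ∪ Echo = {X0, X1, X2, X3, X4, X5, X6, X7, X8, X9, X10, X11} — every platform is covered.
No 3 of the 7 workers cover everything (all 35 combinations miss at least one platform), so 4 is optimal.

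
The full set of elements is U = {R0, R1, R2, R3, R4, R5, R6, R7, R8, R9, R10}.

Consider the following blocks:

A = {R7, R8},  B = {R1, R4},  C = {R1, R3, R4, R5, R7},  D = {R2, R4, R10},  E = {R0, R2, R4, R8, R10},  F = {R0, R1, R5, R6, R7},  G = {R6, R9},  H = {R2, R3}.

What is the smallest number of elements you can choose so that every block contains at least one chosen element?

Take T = {R2, R4, R7, R9}. Each listed block contains at least one of these, so T is a hitting set of size 4.
The blocks A, B, G, H are pairwise disjoint, so any hitting set needs a separate element for each — at least 4. Hence 4 is optimal.

4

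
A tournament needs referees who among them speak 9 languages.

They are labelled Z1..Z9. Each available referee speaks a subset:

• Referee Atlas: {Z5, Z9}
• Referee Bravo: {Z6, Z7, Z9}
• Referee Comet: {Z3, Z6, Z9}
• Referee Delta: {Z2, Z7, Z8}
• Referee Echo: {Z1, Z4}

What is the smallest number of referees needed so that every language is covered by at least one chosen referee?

Atlas and Comet and Delta and Echo together: Atlas ∪ Comet ∪ Delta ∪ Echo = {Z1, Z2, Z3, Z4, Z5, Z6, Z7, Z8, Z9} — every language is covered.
Only Echo contains Z1, so Echo is forced; the remaining 7 languages need at least 3 more referees (each remaining referee adds at most 3) — so at least 4 referees are needed, and 4 is optimal.

4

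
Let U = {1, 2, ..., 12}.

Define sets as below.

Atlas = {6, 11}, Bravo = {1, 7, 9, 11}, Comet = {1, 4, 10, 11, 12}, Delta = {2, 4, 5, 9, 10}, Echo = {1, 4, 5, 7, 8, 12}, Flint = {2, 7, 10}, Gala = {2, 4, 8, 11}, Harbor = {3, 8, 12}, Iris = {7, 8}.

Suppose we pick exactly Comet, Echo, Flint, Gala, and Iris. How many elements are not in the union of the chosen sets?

3

Union of Comet, Echo, Flint, Gala, Iris = {1, 2, 4, 5, 7, 8, 10, 11, 12}.
Not covered: 3, 6, 9 — 3 elements.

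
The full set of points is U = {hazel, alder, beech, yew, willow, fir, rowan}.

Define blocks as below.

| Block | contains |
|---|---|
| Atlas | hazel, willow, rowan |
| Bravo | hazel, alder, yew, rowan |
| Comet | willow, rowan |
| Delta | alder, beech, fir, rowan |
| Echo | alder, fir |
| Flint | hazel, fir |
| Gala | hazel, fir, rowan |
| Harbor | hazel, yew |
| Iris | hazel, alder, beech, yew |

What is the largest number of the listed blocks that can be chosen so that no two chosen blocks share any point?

Comet, Echo, Harbor are pairwise disjoint (Comet={willow,rowan}; Echo={alder,fir}; Harbor={hazel,yew}).
Every remaining block overlaps one of these, and no 4 of the listed blocks are pairwise disjoint, so 3 is the maximum.

3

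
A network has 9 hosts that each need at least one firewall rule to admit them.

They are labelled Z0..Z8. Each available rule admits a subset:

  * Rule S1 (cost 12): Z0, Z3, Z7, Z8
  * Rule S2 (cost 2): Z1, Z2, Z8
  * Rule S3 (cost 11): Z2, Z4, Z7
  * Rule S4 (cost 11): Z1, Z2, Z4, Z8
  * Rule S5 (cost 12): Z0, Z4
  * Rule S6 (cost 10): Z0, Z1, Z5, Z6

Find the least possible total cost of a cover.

33

S1, S4, S6 together cover every host (S1 ∪ S4 ∪ S6 = {Z0, Z1, Z2, Z3, Z4, Z5, Z6, Z7, Z8}); total cost 12 + 11 + 10 = 33.
The greedy pick S2, S6, S3, S1 costs 35; no covering selection beats 33.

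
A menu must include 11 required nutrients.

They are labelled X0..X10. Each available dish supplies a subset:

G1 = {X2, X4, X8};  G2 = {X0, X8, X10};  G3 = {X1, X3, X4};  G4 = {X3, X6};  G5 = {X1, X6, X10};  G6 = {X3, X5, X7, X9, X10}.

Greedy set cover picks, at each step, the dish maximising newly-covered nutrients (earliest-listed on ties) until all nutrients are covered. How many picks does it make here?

Greedy: pick G6 (covers 5 new) → pick G1 (covers 3 new) → pick G5 (covers 2 new) → pick G2 (covers 1 new). Total picks: 4.

4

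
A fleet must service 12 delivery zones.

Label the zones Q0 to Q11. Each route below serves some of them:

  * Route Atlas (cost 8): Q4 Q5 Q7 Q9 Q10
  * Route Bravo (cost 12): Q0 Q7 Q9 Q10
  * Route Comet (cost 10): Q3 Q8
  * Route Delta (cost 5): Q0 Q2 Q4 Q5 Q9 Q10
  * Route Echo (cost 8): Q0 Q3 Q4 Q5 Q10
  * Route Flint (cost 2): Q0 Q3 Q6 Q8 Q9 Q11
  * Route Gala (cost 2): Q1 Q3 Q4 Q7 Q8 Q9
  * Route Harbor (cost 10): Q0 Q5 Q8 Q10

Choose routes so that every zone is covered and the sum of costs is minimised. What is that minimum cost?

Delta, Flint, Gala together cover every zone (Delta ∪ Flint ∪ Gala = {Q0, Q1, Q2, Q3, Q4, Q5, Q6, Q7, Q8, Q9, Q10, Q11}); total cost 5 + 2 + 2 = 9.
No covering selection has total cost below 9.

9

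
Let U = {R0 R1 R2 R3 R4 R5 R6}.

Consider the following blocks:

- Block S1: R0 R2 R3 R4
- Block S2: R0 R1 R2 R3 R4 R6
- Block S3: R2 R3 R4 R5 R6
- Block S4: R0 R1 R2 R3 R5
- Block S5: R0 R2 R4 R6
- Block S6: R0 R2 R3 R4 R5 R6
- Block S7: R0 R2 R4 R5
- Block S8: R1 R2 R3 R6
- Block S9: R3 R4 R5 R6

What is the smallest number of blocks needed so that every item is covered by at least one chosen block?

2

Take {S7, S8}. Their union is {R0, R1, R2, R3, R4, R5, R6}, which is all 7 items.
No single block has all 7 items (the largest, S2, has 6), so 2 is optimal.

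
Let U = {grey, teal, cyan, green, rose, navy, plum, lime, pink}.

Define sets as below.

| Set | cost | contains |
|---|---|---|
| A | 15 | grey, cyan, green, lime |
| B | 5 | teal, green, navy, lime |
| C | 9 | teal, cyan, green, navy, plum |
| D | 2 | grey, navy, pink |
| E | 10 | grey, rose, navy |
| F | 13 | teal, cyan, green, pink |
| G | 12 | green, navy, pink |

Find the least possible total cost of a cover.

B, C, D, E together cover every point (B ∪ C ∪ D ∪ E = {grey, teal, cyan, green, rose, navy, plum, lime, pink}); total cost 5 + 9 + 2 + 10 = 26.
No covering selection has total cost below 26.

26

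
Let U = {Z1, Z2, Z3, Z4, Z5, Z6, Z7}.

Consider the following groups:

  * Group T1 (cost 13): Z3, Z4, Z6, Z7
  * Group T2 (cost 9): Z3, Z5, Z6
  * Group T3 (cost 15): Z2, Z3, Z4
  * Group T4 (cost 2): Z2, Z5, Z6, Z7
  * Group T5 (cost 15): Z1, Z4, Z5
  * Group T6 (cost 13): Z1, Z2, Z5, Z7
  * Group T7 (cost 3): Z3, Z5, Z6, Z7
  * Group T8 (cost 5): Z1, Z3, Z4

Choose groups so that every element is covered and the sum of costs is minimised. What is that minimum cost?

T4, T8 together cover every element (T4 ∪ T8 = {Z1, Z2, Z3, Z4, Z5, Z6, Z7}); total cost 2 + 5 = 7.
No covering selection has total cost below 7.

7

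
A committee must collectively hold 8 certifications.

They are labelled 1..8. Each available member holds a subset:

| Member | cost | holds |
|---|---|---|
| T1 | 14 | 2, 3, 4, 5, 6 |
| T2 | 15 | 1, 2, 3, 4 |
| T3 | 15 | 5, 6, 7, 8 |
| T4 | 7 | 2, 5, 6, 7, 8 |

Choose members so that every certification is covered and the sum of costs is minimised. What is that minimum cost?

T2, T4 together cover every certification (T2 ∪ T4 = {1, 2, 3, 4, 5, 6, 7, 8}); total cost 15 + 7 = 22.
No covering selection has total cost below 22.

22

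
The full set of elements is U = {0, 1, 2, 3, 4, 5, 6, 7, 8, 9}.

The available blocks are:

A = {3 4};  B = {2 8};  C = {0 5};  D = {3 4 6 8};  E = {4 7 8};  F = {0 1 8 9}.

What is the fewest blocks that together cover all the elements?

5

B, C, D, E, and F cover everything between them: the union {0, 1, 2, 3, 4, 5, 6, 7, 8, 9} is all of U.
No 4 of the 6 blocks cover everything (all 15 combinations miss at least one element), so 5 is optimal.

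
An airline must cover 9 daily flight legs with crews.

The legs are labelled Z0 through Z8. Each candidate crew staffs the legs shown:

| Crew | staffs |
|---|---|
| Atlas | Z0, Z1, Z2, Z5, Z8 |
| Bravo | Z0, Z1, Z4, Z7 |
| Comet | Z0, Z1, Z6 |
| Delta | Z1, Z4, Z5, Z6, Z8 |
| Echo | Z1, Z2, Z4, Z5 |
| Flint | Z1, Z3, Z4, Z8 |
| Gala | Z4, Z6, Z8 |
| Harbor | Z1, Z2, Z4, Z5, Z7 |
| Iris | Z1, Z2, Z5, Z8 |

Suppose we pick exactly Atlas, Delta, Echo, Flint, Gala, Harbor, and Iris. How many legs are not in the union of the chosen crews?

Union of Atlas, Delta, Echo, Flint, Gala, Harbor, Iris = {Z0, Z1, Z2, Z3, Z4, Z5, Z6, Z7, Z8} — that's every leg, so 0 are uncovered.

0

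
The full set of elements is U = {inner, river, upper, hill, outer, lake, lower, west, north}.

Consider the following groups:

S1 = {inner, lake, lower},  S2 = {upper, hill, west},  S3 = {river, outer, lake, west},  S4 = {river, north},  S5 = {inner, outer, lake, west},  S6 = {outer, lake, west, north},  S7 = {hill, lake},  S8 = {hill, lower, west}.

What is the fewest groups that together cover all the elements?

4

S1 and S2 and S4 and S5 together: S1 ∪ S2 ∪ S4 ∪ S5 = {inner, river, upper, hill, outer, lake, lower, west, north} — every element is covered.
No 3 of the 8 groups cover everything (all 56 combinations miss at least one element), so 4 is optimal.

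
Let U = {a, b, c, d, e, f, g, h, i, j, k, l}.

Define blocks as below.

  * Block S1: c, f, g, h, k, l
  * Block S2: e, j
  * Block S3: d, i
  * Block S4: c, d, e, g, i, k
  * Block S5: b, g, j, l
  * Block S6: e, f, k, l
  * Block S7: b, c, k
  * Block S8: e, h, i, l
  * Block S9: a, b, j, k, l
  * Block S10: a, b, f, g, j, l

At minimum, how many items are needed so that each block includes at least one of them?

T = {i, j, k} meets every block (each contains at least one member of T), and |T| = 3.
The blocks S1, S2, S3 are pairwise disjoint, so any hitting set needs a separate item for each — at least 3. Hence 3 is optimal.

3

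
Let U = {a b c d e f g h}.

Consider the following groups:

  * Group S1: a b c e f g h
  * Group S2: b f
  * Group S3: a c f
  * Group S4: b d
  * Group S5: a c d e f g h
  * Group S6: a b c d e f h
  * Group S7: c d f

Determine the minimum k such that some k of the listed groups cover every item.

S1 and S5 together: S1 ∪ S5 = {a, b, c, d, e, f, g, h} — every item is covered.
No single group has all 8 items (the largest, S1, has 7), so 2 is optimal.

2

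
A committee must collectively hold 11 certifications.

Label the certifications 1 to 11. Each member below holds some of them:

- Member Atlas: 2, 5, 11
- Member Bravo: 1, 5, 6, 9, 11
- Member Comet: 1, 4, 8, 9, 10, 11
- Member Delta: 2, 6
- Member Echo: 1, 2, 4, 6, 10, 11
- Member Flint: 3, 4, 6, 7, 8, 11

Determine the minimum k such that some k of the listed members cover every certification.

3

Take {Atlas, Comet, Flint}. Their union is {1, 2, 3, 4, 5, 6, 7, 8, 9, 10, 11}, which is all 11 certifications.
Only Flint contains 3, so Flint is forced; the remaining 5 certifications need at least 2 more members (each remaining member adds at most 3) — so at least 3 members are needed, and 3 is optimal.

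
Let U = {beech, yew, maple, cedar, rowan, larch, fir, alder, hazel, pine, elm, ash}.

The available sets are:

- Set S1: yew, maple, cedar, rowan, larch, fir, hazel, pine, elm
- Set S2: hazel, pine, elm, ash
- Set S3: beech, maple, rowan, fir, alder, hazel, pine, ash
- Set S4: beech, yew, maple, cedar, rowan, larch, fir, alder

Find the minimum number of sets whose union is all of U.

2

Take {S2, S4}. Their union is {beech, yew, maple, cedar, rowan, larch, fir, alder, hazel, pine, elm, ash}, which is all 12 points.
No single set has all 12 points (the largest, S1, has 9), so 2 is optimal.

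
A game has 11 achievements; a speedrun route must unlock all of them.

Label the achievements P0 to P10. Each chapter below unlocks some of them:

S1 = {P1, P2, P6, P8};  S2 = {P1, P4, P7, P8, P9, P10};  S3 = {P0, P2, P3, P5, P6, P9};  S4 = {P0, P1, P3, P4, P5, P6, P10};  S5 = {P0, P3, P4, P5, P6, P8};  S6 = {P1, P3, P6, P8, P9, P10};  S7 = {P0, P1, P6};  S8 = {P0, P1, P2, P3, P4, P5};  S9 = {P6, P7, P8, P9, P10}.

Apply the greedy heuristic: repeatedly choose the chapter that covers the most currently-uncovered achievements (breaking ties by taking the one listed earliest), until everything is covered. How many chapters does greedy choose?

3

Greedy: pick S4 (covers 7 new) → pick S2 (covers 3 new) → pick S1 (covers 1 new). Total picks: 3.
(The true minimum cover uses only 2 chapters, so greedy is not optimal here.)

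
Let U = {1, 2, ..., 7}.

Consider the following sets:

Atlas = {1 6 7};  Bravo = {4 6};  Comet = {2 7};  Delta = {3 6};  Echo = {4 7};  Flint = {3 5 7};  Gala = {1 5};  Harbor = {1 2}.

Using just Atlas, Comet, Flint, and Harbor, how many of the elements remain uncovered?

1

Union of Atlas, Comet, Flint, Harbor = {1, 2, 3, 5, 6, 7}.
Not covered: 4 — 1 element.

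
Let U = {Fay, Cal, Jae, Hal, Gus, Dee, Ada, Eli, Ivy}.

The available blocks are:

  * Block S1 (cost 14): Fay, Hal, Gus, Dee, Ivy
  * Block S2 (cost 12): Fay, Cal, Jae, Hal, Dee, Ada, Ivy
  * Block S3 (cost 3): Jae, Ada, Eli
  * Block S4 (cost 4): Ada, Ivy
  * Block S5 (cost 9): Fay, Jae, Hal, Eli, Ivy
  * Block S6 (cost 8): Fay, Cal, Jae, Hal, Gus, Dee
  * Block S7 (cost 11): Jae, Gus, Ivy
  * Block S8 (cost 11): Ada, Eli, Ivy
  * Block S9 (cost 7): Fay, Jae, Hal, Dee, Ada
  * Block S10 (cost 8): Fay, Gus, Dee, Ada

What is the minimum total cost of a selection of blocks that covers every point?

15

S3, S4, S6 together cover every point (S3 ∪ S4 ∪ S6 = {Fay, Cal, Jae, Hal, Gus, Dee, Ada, Eli, Ivy}); total cost 3 + 4 + 8 = 15.
No covering selection has total cost below 15.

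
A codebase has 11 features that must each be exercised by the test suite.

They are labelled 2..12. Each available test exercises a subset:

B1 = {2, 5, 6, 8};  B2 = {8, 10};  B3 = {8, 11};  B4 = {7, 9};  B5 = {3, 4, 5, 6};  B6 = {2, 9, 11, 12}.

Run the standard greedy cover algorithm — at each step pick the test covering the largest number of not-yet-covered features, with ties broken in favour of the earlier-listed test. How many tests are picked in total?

Greedy: pick B1 (covers 4 new) → pick B6 (covers 3 new) → pick B5 (covers 2 new) → pick B2 (covers 1 new) → pick B4 (covers 1 new). Total picks: 5.
(The true minimum cover uses only 4 tests, so greedy is not optimal here.)

5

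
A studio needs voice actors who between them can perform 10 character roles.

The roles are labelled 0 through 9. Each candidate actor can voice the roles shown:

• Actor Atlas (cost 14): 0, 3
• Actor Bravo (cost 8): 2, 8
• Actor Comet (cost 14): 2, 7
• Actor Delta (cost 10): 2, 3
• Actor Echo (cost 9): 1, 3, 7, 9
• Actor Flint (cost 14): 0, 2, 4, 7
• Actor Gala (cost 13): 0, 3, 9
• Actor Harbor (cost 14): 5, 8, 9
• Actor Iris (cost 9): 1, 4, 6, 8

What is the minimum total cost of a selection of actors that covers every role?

Echo, Flint, Harbor, Iris together cover every role (Echo ∪ Flint ∪ Harbor ∪ Iris = {0, 1, 2, 3, 4, 5, 6, 7, 8, 9}); total cost 9 + 14 + 14 + 9 = 46.
No covering selection has total cost below 46.

46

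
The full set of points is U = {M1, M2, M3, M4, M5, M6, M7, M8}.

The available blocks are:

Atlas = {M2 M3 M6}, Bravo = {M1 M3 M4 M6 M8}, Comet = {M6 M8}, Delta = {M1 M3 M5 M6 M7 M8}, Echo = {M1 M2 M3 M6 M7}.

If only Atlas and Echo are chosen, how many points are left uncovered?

3

Union of Atlas, Echo = {M1, M2, M3, M6, M7}.
Not covered: M4, M5, M8 — 3 points.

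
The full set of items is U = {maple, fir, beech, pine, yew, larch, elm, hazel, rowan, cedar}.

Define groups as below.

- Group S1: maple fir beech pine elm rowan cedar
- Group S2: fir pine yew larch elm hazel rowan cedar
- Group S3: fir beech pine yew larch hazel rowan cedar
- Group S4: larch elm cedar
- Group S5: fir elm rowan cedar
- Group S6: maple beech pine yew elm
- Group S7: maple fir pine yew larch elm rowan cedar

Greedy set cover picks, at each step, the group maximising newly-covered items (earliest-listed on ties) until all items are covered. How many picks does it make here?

2

Greedy: pick S2 (covers 8 new) → pick S1 (covers 2 new). Total picks: 2.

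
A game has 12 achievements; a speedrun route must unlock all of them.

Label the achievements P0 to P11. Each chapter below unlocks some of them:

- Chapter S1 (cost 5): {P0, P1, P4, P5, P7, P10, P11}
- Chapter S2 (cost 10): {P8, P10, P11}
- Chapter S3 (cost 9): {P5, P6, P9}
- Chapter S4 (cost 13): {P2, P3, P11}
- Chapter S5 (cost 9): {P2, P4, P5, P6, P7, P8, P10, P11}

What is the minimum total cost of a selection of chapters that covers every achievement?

36

S1, S3, S4, S5 together cover every achievement (S1 ∪ S3 ∪ S4 ∪ S5 = {P0, P1, P2, P3, P4, P5, P6, P7, P8, P9, P10, P11}); total cost 5 + 9 + 13 + 9 = 36.
No covering selection has total cost below 36.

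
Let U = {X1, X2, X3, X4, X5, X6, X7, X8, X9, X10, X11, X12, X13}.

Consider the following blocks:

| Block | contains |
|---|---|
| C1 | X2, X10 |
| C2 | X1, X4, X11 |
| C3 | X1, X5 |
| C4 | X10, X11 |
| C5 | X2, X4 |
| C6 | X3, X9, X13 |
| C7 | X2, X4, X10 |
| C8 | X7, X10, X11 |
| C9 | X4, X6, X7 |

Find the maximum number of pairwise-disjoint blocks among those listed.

C3, C5, C6, C8 are pairwise disjoint (C3={X1,X5}; C5={X2,X4}; C6={X3,X9,X13}; C8={X7,X10,X11}).
Every remaining block overlaps one of these, and no 5 of the listed blocks are pairwise disjoint, so 4 is the maximum.

4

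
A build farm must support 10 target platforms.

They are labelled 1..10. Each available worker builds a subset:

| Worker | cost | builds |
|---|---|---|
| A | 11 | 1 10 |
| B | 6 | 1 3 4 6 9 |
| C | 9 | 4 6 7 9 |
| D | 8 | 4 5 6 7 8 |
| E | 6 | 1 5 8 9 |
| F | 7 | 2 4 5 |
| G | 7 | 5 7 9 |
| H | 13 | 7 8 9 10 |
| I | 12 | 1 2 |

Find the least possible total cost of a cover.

26

B, F, H together cover every platform (B ∪ F ∪ H = {1, 2, 3, 4, 5, 6, 7, 8, 9, 10}); total cost 6 + 7 + 13 = 26.
The greedy pick B, D, F, A costs 32; no covering selection beats 26.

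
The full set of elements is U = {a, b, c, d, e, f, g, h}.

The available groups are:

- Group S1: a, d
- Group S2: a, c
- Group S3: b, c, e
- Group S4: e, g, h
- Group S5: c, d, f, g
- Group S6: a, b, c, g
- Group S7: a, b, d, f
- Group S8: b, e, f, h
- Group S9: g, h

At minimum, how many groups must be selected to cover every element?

3

S1 and S6 and S8 together: S1 ∪ S6 ∪ S8 = {a, b, c, d, e, f, g, h} — every element is covered.
No 2 of the 9 groups cover everything (all 36 combinations miss at least one element), so 3 is optimal.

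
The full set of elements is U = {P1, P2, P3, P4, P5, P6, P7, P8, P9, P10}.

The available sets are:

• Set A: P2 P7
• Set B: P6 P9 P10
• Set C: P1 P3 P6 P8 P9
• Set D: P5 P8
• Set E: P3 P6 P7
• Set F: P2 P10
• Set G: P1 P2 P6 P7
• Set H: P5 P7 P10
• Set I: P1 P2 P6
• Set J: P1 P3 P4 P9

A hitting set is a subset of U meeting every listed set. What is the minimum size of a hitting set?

T = {P1, P7, P8, P10} meets every set (each contains at least one member of T), and |T| = 4.
No choice of 3 elements meets every set, so 4 is the minimum.

4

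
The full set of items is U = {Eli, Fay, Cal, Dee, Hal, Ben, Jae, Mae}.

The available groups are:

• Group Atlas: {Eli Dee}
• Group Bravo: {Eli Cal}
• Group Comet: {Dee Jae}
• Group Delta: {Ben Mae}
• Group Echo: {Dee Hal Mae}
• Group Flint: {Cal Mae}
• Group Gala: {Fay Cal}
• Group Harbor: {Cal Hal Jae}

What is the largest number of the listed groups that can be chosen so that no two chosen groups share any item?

Atlas, Delta, Harbor are pairwise disjoint (Atlas={Eli,Dee}; Delta={Ben,Mae}; Harbor={Cal,Hal,Jae}).
Every remaining group overlaps one of these, and no 4 of the listed groups are pairwise disjoint, so 3 is the maximum.

3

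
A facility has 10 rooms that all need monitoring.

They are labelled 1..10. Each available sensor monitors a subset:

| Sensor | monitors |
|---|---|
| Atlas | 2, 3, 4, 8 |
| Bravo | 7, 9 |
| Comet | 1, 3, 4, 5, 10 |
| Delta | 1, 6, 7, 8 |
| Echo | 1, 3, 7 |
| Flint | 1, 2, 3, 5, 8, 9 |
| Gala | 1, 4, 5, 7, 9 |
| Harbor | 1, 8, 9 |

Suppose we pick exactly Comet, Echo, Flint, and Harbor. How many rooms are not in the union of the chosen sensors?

1

Union of Comet, Echo, Flint, Harbor = {1, 2, 3, 4, 5, 7, 8, 9, 10}.
Not covered: 6 — 1 room.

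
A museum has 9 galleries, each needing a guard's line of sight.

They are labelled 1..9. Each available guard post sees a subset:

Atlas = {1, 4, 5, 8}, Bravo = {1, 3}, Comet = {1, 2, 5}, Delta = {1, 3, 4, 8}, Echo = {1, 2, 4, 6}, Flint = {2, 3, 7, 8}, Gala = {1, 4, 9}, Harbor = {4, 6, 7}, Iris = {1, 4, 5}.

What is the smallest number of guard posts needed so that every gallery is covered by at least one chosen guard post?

Take {Echo, Flint, Gala, Iris}. Their union is {1, 2, 3, 4, 5, 6, 7, 8, 9}, which is all 9 galleries.
No 3 of the 9 guard posts cover everything (all 84 combinations miss at least one gallery), so 4 is optimal.

4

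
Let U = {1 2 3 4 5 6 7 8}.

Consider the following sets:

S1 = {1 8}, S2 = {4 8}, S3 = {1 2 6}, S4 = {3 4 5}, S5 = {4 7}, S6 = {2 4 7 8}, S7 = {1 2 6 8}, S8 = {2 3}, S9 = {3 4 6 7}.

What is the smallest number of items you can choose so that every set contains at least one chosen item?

The 3 items {1, 3, 4} hit every set.
The sets S1, S5, S8 are pairwise disjoint, so any hitting set needs a separate item for each — at least 3. Hence 3 is optimal.

3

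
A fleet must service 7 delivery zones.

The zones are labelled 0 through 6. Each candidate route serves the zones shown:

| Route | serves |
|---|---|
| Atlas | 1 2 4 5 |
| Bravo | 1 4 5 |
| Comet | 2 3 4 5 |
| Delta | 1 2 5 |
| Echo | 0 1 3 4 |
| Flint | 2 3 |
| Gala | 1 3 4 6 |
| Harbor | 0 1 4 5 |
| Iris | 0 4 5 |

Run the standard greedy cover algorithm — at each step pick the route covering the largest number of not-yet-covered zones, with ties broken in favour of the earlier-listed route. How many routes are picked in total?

Greedy: pick Atlas (covers 4 new) → pick Echo (covers 2 new) → pick Gala (covers 1 new). Total picks: 3.

3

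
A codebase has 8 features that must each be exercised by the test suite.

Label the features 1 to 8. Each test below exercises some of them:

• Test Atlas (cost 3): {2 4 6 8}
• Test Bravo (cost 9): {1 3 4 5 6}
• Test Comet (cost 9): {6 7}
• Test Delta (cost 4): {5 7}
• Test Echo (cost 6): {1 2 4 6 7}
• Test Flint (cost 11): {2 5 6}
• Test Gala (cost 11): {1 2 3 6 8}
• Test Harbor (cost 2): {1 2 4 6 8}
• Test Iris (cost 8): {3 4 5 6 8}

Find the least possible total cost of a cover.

Echo, Iris together cover every feature (Echo ∪ Iris = {1, 2, 3, 4, 5, 6, 7, 8}); total cost 6 + 8 = 14.
No covering selection has total cost below 14.

14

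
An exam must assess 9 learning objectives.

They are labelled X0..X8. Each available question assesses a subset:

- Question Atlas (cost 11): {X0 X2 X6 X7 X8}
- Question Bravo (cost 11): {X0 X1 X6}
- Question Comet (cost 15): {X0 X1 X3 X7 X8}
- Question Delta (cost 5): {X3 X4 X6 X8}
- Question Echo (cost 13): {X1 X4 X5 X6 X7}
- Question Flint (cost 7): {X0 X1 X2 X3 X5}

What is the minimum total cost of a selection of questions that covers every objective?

23

Atlas, Delta, Flint together cover every objective (Atlas ∪ Delta ∪ Flint = {X0, X1, X2, X3, X4, X5, X6, X7, X8}); total cost 11 + 5 + 7 = 23.
No covering selection has total cost below 23.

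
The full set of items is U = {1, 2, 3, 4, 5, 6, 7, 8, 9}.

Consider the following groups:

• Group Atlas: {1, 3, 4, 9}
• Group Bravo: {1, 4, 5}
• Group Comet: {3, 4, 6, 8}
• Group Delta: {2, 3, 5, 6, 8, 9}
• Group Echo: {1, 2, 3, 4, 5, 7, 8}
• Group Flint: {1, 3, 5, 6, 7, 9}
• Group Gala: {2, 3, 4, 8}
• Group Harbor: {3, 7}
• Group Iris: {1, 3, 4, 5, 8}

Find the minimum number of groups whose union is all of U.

2

Flint and Gala cover everything between them: the union {1, 2, 3, 4, 5, 6, 7, 8, 9} is all of U.
No single group has all 9 items (the largest, Echo, has 7), so 2 is optimal.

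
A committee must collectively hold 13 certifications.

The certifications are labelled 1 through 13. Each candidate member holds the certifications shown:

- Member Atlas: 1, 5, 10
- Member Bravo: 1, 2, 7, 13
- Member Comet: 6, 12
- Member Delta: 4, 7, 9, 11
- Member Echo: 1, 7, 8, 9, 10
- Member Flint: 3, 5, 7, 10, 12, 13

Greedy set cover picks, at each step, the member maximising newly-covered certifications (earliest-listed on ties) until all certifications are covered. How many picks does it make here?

5

Greedy: pick Flint (covers 6 new) → pick Delta (covers 3 new) → pick Bravo (covers 2 new) → pick Comet (covers 1 new) → pick Echo (covers 1 new). Total picks: 5.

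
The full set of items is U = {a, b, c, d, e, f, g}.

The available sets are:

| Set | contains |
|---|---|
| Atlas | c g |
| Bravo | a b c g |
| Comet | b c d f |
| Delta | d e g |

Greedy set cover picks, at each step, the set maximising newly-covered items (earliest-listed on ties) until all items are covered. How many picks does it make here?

3

Greedy: pick Bravo (covers 4 new) → pick Comet (covers 2 new) → pick Delta (covers 1 new). Total picks: 3.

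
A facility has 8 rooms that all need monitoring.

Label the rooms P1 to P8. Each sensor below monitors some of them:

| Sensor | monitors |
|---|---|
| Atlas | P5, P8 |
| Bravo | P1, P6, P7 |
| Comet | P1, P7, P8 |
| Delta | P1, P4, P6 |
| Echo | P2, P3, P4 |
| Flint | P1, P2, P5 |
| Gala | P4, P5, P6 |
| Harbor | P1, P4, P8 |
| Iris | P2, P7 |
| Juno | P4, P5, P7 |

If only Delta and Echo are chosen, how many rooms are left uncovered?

Union of Delta, Echo = {P1, P2, P3, P4, P6}.
Not covered: P5, P7, P8 — 3 rooms.

3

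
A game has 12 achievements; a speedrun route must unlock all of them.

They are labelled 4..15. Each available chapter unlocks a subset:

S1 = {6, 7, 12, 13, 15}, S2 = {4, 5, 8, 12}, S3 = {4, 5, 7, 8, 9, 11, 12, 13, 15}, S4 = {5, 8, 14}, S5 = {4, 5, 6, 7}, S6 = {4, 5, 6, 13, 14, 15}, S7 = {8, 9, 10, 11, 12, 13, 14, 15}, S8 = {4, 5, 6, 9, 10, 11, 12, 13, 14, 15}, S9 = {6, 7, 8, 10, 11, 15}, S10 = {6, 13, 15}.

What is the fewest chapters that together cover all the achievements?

2

Take {S5, S7}. Their union is {4, 5, 6, 7, 8, 9, 10, 11, 12, 13, 14, 15}, which is all 12 achievements.
No single chapter has all 12 achievements (the largest, S8, has 10), so 2 is optimal.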